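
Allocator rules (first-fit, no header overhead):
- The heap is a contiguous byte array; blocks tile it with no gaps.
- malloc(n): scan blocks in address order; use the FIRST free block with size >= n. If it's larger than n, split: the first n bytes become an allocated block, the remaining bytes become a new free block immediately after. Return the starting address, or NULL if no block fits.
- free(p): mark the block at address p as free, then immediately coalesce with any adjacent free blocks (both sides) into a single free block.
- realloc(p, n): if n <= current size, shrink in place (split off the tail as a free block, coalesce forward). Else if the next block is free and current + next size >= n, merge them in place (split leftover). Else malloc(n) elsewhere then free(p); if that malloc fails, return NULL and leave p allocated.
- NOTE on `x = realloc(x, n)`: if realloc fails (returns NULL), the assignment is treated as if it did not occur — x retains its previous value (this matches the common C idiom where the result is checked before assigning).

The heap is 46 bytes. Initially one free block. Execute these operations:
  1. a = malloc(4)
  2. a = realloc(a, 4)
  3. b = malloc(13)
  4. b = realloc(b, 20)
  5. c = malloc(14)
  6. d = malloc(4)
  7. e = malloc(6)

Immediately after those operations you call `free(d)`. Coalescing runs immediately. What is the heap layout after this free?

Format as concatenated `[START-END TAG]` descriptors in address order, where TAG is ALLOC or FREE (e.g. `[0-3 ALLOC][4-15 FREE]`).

Op 1: a = malloc(4) -> a = 0; heap: [0-3 ALLOC][4-45 FREE]
Op 2: a = realloc(a, 4) -> a = 0; heap: [0-3 ALLOC][4-45 FREE]
Op 3: b = malloc(13) -> b = 4; heap: [0-3 ALLOC][4-16 ALLOC][17-45 FREE]
Op 4: b = realloc(b, 20) -> b = 4; heap: [0-3 ALLOC][4-23 ALLOC][24-45 FREE]
Op 5: c = malloc(14) -> c = 24; heap: [0-3 ALLOC][4-23 ALLOC][24-37 ALLOC][38-45 FREE]
Op 6: d = malloc(4) -> d = 38; heap: [0-3 ALLOC][4-23 ALLOC][24-37 ALLOC][38-41 ALLOC][42-45 FREE]
Op 7: e = malloc(6) -> e = NULL; heap: [0-3 ALLOC][4-23 ALLOC][24-37 ALLOC][38-41 ALLOC][42-45 FREE]
free(d): d = 38 -> block [38-41 ALLOC]; mark free, coalesce with adjacent free neighbors -> [0-3 ALLOC][4-23 ALLOC][24-37 ALLOC][38-45 FREE]

Answer: [0-3 ALLOC][4-23 ALLOC][24-37 ALLOC][38-45 FREE]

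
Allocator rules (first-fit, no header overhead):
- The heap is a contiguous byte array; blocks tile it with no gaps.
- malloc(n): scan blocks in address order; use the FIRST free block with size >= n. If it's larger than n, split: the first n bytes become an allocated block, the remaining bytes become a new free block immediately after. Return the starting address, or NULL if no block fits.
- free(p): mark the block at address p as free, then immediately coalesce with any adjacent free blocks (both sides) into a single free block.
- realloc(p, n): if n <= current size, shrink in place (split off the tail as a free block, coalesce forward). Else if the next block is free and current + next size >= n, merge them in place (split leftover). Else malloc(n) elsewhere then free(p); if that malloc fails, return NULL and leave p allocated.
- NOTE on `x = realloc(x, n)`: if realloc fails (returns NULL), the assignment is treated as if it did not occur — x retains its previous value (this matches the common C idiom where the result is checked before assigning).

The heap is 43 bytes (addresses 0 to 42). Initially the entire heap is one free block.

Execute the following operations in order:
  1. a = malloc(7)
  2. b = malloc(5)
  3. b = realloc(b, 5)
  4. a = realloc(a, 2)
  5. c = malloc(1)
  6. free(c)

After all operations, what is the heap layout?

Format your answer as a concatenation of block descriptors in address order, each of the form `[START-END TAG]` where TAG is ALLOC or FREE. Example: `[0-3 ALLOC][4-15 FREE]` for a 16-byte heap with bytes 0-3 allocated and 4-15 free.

Answer: [0-1 ALLOC][2-6 FREE][7-11 ALLOC][12-42 FREE]

Derivation:
Op 1: a = malloc(7) -> a = 0; heap: [0-6 ALLOC][7-42 FREE]
Op 2: b = malloc(5) -> b = 7; heap: [0-6 ALLOC][7-11 ALLOC][12-42 FREE]
Op 3: b = realloc(b, 5) -> b = 7; heap: [0-6 ALLOC][7-11 ALLOC][12-42 FREE]
Op 4: a = realloc(a, 2) -> a = 0; heap: [0-1 ALLOC][2-6 FREE][7-11 ALLOC][12-42 FREE]
Op 5: c = malloc(1) -> c = 2; heap: [0-1 ALLOC][2-2 ALLOC][3-6 FREE][7-11 ALLOC][12-42 FREE]
Op 6: free(c) -> (freed c); heap: [0-1 ALLOC][2-6 FREE][7-11 ALLOC][12-42 FREE]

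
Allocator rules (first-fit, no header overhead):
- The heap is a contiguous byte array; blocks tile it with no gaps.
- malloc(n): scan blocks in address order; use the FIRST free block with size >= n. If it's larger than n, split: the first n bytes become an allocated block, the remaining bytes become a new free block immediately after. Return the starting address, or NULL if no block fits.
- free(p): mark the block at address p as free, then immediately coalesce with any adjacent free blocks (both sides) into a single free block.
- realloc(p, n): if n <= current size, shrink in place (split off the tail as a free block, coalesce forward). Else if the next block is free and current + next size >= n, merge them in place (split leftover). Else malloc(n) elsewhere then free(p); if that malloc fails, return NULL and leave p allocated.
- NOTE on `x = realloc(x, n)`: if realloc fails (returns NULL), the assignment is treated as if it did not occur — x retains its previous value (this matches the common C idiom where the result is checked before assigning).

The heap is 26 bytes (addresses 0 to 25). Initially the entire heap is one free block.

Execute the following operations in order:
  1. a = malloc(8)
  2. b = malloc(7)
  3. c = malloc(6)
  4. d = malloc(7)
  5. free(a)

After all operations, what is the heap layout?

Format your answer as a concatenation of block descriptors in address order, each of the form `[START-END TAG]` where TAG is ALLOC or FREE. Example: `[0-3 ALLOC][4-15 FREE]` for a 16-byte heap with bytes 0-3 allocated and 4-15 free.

Answer: [0-7 FREE][8-14 ALLOC][15-20 ALLOC][21-25 FREE]

Derivation:
Op 1: a = malloc(8) -> a = 0; heap: [0-7 ALLOC][8-25 FREE]
Op 2: b = malloc(7) -> b = 8; heap: [0-7 ALLOC][8-14 ALLOC][15-25 FREE]
Op 3: c = malloc(6) -> c = 15; heap: [0-7 ALLOC][8-14 ALLOC][15-20 ALLOC][21-25 FREE]
Op 4: d = malloc(7) -> d = NULL; heap: [0-7 ALLOC][8-14 ALLOC][15-20 ALLOC][21-25 FREE]
Op 5: free(a) -> (freed a); heap: [0-7 FREE][8-14 ALLOC][15-20 ALLOC][21-25 FREE]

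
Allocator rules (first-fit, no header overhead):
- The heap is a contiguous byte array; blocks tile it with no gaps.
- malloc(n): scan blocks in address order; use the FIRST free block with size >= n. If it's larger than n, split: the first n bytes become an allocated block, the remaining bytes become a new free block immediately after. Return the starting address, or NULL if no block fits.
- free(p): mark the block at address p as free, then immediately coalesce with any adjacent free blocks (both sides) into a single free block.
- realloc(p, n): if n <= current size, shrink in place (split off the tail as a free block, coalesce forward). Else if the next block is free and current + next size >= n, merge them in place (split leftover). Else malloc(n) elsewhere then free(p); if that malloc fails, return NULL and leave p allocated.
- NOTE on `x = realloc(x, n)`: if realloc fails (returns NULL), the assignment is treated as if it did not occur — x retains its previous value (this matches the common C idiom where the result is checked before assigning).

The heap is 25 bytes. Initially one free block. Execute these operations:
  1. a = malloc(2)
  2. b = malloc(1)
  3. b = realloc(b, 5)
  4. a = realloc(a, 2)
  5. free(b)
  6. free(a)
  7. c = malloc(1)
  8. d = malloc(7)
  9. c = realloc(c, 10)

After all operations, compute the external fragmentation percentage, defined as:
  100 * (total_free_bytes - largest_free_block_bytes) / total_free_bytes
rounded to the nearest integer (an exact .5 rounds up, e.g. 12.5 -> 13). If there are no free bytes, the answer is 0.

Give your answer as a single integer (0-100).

Answer: 13

Derivation:
Op 1: a = malloc(2) -> a = 0; heap: [0-1 ALLOC][2-24 FREE]
Op 2: b = malloc(1) -> b = 2; heap: [0-1 ALLOC][2-2 ALLOC][3-24 FREE]
Op 3: b = realloc(b, 5) -> b = 2; heap: [0-1 ALLOC][2-6 ALLOC][7-24 FREE]
Op 4: a = realloc(a, 2) -> a = 0; heap: [0-1 ALLOC][2-6 ALLOC][7-24 FREE]
Op 5: free(b) -> (freed b); heap: [0-1 ALLOC][2-24 FREE]
Op 6: free(a) -> (freed a); heap: [0-24 FREE]
Op 7: c = malloc(1) -> c = 0; heap: [0-0 ALLOC][1-24 FREE]
Op 8: d = malloc(7) -> d = 1; heap: [0-0 ALLOC][1-7 ALLOC][8-24 FREE]
Op 9: c = realloc(c, 10) -> c = 8; heap: [0-0 FREE][1-7 ALLOC][8-17 ALLOC][18-24 FREE]
Free blocks: [1 7] total_free=8 largest=7 -> 100*(8-7)/8 = 100/8 = 12.5 -> rounds to 13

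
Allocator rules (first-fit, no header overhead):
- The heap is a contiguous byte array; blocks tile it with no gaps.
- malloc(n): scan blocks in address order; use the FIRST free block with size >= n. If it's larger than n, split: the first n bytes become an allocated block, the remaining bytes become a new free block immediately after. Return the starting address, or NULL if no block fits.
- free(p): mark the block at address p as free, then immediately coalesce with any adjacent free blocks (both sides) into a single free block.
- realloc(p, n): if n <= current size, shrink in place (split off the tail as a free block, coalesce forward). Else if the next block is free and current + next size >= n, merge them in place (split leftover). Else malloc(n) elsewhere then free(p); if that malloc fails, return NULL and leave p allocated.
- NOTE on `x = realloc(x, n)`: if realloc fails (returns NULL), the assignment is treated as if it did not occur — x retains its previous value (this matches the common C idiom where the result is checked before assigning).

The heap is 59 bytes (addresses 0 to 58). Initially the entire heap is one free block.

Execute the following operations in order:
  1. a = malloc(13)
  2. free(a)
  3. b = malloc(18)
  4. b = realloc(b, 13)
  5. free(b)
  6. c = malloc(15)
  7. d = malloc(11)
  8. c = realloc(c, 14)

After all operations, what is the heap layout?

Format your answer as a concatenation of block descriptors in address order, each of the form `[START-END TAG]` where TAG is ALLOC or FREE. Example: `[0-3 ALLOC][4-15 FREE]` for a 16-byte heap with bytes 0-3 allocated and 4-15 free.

Op 1: a = malloc(13) -> a = 0; heap: [0-12 ALLOC][13-58 FREE]
Op 2: free(a) -> (freed a); heap: [0-58 FREE]
Op 3: b = malloc(18) -> b = 0; heap: [0-17 ALLOC][18-58 FREE]
Op 4: b = realloc(b, 13) -> b = 0; heap: [0-12 ALLOC][13-58 FREE]
Op 5: free(b) -> (freed b); heap: [0-58 FREE]
Op 6: c = malloc(15) -> c = 0; heap: [0-14 ALLOC][15-58 FREE]
Op 7: d = malloc(11) -> d = 15; heap: [0-14 ALLOC][15-25 ALLOC][26-58 FREE]
Op 8: c = realloc(c, 14) -> c = 0; heap: [0-13 ALLOC][14-14 FREE][15-25 ALLOC][26-58 FREE]

Answer: [0-13 ALLOC][14-14 FREE][15-25 ALLOC][26-58 FREE]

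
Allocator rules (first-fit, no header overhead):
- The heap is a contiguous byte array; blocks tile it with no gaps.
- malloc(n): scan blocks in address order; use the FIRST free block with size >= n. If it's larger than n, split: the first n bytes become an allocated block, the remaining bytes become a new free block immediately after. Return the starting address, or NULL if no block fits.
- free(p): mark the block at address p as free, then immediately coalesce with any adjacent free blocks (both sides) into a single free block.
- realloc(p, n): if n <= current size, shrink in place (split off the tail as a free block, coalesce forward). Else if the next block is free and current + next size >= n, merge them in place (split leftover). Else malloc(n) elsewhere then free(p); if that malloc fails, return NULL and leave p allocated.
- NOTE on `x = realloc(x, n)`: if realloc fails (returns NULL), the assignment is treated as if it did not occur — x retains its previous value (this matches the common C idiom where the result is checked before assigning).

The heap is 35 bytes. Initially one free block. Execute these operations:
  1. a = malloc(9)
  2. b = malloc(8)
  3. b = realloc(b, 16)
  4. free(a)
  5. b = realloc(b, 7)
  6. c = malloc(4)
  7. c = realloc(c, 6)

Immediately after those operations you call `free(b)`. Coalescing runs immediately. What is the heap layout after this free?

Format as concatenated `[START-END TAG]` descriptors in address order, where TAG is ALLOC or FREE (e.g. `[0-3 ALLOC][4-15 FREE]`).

Answer: [0-5 ALLOC][6-34 FREE]

Derivation:
Op 1: a = malloc(9) -> a = 0; heap: [0-8 ALLOC][9-34 FREE]
Op 2: b = malloc(8) -> b = 9; heap: [0-8 ALLOC][9-16 ALLOC][17-34 FREE]
Op 3: b = realloc(b, 16) -> b = 9; heap: [0-8 ALLOC][9-24 ALLOC][25-34 FREE]
Op 4: free(a) -> (freed a); heap: [0-8 FREE][9-24 ALLOC][25-34 FREE]
Op 5: b = realloc(b, 7) -> b = 9; heap: [0-8 FREE][9-15 ALLOC][16-34 FREE]
Op 6: c = malloc(4) -> c = 0; heap: [0-3 ALLOC][4-8 FREE][9-15 ALLOC][16-34 FREE]
Op 7: c = realloc(c, 6) -> c = 0; heap: [0-5 ALLOC][6-8 FREE][9-15 ALLOC][16-34 FREE]
free(b): b = 9 -> block [9-15 ALLOC]; mark free, coalesce with adjacent free neighbors -> [0-5 ALLOC][6-34 FREE]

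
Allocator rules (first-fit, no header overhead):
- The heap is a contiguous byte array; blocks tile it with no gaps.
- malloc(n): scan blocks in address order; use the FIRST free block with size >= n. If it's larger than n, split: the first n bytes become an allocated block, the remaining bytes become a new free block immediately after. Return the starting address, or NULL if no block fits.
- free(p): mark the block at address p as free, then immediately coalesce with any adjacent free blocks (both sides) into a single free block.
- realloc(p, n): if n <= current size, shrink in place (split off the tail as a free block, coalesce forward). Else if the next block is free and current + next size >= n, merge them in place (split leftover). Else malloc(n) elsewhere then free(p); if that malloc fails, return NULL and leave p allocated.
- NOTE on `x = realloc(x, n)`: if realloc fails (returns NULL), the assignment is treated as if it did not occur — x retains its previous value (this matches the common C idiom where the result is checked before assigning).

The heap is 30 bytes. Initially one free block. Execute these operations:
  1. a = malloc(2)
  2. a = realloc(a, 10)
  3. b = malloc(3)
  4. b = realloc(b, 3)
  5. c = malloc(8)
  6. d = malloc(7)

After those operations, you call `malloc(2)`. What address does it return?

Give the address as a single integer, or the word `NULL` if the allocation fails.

Op 1: a = malloc(2) -> a = 0; heap: [0-1 ALLOC][2-29 FREE]
Op 2: a = realloc(a, 10) -> a = 0; heap: [0-9 ALLOC][10-29 FREE]
Op 3: b = malloc(3) -> b = 10; heap: [0-9 ALLOC][10-12 ALLOC][13-29 FREE]
Op 4: b = realloc(b, 3) -> b = 10; heap: [0-9 ALLOC][10-12 ALLOC][13-29 FREE]
Op 5: c = malloc(8) -> c = 13; heap: [0-9 ALLOC][10-12 ALLOC][13-20 ALLOC][21-29 FREE]
Op 6: d = malloc(7) -> d = 21; heap: [0-9 ALLOC][10-12 ALLOC][13-20 ALLOC][21-27 ALLOC][28-29 FREE]
malloc(2): first-fit scan over [0-9 ALLOC][10-12 ALLOC][13-20 ALLOC][21-27 ALLOC][28-29 FREE] -> 28

Answer: 28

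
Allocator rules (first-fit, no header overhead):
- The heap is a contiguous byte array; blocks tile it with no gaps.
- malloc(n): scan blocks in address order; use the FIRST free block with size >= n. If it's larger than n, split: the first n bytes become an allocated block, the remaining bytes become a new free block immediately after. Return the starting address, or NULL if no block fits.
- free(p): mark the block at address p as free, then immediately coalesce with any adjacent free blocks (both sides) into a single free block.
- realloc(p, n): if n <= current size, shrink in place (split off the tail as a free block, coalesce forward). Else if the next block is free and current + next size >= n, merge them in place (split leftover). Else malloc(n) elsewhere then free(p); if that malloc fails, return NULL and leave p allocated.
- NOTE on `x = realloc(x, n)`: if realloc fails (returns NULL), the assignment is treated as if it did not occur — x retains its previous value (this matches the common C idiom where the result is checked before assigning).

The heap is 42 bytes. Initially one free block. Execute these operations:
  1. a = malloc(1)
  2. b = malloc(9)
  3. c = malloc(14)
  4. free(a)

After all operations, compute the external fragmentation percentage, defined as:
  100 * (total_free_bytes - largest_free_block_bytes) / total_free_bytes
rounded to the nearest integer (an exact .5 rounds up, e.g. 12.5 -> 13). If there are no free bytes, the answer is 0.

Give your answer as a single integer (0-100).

Answer: 5

Derivation:
Op 1: a = malloc(1) -> a = 0; heap: [0-0 ALLOC][1-41 FREE]
Op 2: b = malloc(9) -> b = 1; heap: [0-0 ALLOC][1-9 ALLOC][10-41 FREE]
Op 3: c = malloc(14) -> c = 10; heap: [0-0 ALLOC][1-9 ALLOC][10-23 ALLOC][24-41 FREE]
Op 4: free(a) -> (freed a); heap: [0-0 FREE][1-9 ALLOC][10-23 ALLOC][24-41 FREE]
Free blocks: [1 18] total_free=19 largest=18 -> 100*(19-18)/19 = 100/19 ≈ 5.263 -> rounds to 5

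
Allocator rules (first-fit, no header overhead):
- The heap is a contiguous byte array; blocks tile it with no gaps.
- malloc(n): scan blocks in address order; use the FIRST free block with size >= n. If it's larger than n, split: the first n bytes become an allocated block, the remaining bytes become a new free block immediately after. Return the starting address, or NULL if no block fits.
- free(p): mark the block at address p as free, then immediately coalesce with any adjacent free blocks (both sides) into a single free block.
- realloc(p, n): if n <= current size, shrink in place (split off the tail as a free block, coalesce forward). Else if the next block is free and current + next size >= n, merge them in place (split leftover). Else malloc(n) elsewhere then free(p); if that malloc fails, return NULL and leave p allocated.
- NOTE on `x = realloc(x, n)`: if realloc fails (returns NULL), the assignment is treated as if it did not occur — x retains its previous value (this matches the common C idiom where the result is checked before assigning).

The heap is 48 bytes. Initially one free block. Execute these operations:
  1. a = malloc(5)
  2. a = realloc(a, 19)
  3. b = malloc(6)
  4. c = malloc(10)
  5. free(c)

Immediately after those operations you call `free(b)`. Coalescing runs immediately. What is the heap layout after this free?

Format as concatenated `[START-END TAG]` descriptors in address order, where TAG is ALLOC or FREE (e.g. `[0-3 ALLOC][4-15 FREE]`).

Op 1: a = malloc(5) -> a = 0; heap: [0-4 ALLOC][5-47 FREE]
Op 2: a = realloc(a, 19) -> a = 0; heap: [0-18 ALLOC][19-47 FREE]
Op 3: b = malloc(6) -> b = 19; heap: [0-18 ALLOC][19-24 ALLOC][25-47 FREE]
Op 4: c = malloc(10) -> c = 25; heap: [0-18 ALLOC][19-24 ALLOC][25-34 ALLOC][35-47 FREE]
Op 5: free(c) -> (freed c); heap: [0-18 ALLOC][19-24 ALLOC][25-47 FREE]
free(b): b = 19 -> block [19-24 ALLOC]; mark free, coalesce with adjacent free neighbors -> [0-18 ALLOC][19-47 FREE]

Answer: [0-18 ALLOC][19-47 FREE]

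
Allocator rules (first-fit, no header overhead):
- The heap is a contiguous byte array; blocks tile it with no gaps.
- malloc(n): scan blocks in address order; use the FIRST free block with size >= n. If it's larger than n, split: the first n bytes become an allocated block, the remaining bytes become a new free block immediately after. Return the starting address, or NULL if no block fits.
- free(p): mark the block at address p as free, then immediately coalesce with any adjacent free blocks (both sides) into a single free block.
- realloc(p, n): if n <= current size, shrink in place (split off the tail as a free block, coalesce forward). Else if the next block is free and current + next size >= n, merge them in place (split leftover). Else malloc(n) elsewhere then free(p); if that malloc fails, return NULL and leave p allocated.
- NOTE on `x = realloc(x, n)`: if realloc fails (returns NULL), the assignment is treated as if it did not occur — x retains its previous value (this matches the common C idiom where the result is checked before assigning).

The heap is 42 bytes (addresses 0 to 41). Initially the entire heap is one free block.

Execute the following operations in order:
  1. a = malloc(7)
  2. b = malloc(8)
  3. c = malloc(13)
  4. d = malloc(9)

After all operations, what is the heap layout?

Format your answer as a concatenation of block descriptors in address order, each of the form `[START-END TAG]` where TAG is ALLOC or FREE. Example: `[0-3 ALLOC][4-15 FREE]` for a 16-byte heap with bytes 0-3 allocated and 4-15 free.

Op 1: a = malloc(7) -> a = 0; heap: [0-6 ALLOC][7-41 FREE]
Op 2: b = malloc(8) -> b = 7; heap: [0-6 ALLOC][7-14 ALLOC][15-41 FREE]
Op 3: c = malloc(13) -> c = 15; heap: [0-6 ALLOC][7-14 ALLOC][15-27 ALLOC][28-41 FREE]
Op 4: d = malloc(9) -> d = 28; heap: [0-6 ALLOC][7-14 ALLOC][15-27 ALLOC][28-36 ALLOC][37-41 FREE]

Answer: [0-6 ALLOC][7-14 ALLOC][15-27 ALLOC][28-36 ALLOC][37-41 FREE]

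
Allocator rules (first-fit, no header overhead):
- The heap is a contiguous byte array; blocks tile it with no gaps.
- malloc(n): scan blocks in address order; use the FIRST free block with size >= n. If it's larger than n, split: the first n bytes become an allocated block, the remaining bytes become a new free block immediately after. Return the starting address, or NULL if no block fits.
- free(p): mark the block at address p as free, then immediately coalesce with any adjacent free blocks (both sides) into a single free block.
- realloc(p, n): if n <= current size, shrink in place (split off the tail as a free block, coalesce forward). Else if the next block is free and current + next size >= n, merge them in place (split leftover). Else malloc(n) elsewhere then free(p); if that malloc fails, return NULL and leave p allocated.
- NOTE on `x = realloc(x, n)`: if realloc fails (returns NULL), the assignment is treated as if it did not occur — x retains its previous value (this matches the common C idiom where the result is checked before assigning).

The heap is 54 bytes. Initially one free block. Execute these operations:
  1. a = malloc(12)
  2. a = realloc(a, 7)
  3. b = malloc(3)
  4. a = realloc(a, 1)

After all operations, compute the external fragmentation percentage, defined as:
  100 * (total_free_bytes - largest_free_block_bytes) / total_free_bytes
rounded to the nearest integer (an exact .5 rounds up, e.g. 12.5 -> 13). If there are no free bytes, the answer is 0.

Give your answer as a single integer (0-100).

Answer: 12

Derivation:
Op 1: a = malloc(12) -> a = 0; heap: [0-11 ALLOC][12-53 FREE]
Op 2: a = realloc(a, 7) -> a = 0; heap: [0-6 ALLOC][7-53 FREE]
Op 3: b = malloc(3) -> b = 7; heap: [0-6 ALLOC][7-9 ALLOC][10-53 FREE]
Op 4: a = realloc(a, 1) -> a = 0; heap: [0-0 ALLOC][1-6 FREE][7-9 ALLOC][10-53 FREE]
Free blocks: [6 44] total_free=50 largest=44 -> 100*(50-44)/50 = 600/50 = 12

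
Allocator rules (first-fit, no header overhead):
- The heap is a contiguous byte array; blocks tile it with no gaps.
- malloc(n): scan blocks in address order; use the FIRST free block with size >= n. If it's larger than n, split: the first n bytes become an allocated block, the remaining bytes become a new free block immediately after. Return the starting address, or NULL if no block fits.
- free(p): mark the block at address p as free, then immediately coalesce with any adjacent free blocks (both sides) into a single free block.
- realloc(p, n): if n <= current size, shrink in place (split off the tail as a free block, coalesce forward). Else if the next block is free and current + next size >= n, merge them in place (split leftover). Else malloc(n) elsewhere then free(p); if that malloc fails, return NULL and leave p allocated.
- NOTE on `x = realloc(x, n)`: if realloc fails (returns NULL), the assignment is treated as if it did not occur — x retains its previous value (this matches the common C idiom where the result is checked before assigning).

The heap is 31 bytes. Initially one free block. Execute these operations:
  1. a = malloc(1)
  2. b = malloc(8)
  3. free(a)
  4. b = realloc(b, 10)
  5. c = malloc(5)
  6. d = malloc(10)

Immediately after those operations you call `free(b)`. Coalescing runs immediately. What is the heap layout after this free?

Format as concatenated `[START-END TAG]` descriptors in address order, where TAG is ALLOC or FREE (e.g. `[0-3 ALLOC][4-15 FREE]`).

Answer: [0-10 FREE][11-15 ALLOC][16-25 ALLOC][26-30 FREE]

Derivation:
Op 1: a = malloc(1) -> a = 0; heap: [0-0 ALLOC][1-30 FREE]
Op 2: b = malloc(8) -> b = 1; heap: [0-0 ALLOC][1-8 ALLOC][9-30 FREE]
Op 3: free(a) -> (freed a); heap: [0-0 FREE][1-8 ALLOC][9-30 FREE]
Op 4: b = realloc(b, 10) -> b = 1; heap: [0-0 FREE][1-10 ALLOC][11-30 FREE]
Op 5: c = malloc(5) -> c = 11; heap: [0-0 FREE][1-10 ALLOC][11-15 ALLOC][16-30 FREE]
Op 6: d = malloc(10) -> d = 16; heap: [0-0 FREE][1-10 ALLOC][11-15 ALLOC][16-25 ALLOC][26-30 FREE]
free(b): b = 1 -> block [1-10 ALLOC]; mark free, coalesce with adjacent free neighbors -> [0-10 FREE][11-15 ALLOC][16-25 ALLOC][26-30 FREE]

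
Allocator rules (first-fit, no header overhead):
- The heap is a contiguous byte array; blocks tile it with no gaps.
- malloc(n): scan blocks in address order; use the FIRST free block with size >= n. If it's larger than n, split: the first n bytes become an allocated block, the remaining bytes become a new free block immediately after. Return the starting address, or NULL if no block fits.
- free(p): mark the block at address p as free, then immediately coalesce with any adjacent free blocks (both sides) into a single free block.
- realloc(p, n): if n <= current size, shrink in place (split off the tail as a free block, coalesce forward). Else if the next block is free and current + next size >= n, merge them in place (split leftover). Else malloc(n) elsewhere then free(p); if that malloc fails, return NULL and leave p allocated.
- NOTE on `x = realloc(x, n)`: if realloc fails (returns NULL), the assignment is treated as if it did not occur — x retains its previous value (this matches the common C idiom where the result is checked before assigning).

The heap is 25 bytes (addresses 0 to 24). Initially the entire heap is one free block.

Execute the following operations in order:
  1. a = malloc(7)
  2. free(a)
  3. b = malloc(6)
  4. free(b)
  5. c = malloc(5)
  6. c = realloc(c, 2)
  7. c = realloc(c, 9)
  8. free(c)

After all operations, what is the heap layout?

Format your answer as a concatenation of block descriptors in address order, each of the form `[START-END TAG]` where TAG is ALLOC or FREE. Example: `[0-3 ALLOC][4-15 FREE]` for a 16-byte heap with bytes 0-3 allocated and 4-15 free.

Op 1: a = malloc(7) -> a = 0; heap: [0-6 ALLOC][7-24 FREE]
Op 2: free(a) -> (freed a); heap: [0-24 FREE]
Op 3: b = malloc(6) -> b = 0; heap: [0-5 ALLOC][6-24 FREE]
Op 4: free(b) -> (freed b); heap: [0-24 FREE]
Op 5: c = malloc(5) -> c = 0; heap: [0-4 ALLOC][5-24 FREE]
Op 6: c = realloc(c, 2) -> c = 0; heap: [0-1 ALLOC][2-24 FREE]
Op 7: c = realloc(c, 9) -> c = 0; heap: [0-8 ALLOC][9-24 FREE]
Op 8: free(c) -> (freed c); heap: [0-24 FREE]

Answer: [0-24 FREE]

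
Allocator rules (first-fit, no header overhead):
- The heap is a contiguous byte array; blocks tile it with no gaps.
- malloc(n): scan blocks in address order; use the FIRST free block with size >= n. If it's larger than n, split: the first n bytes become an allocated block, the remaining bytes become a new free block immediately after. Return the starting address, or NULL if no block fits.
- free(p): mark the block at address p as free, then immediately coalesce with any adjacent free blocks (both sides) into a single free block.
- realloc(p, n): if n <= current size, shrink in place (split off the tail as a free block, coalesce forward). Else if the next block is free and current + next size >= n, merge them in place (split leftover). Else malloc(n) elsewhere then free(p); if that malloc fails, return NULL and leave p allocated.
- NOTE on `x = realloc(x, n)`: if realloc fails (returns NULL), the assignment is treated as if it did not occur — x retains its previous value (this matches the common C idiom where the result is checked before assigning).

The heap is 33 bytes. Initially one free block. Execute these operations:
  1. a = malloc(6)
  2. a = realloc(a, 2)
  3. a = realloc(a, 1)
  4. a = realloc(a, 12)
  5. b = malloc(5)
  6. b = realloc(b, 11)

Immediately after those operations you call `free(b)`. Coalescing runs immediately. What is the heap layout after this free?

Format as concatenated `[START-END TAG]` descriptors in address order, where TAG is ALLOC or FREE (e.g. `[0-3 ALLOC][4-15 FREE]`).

Op 1: a = malloc(6) -> a = 0; heap: [0-5 ALLOC][6-32 FREE]
Op 2: a = realloc(a, 2) -> a = 0; heap: [0-1 ALLOC][2-32 FREE]
Op 3: a = realloc(a, 1) -> a = 0; heap: [0-0 ALLOC][1-32 FREE]
Op 4: a = realloc(a, 12) -> a = 0; heap: [0-11 ALLOC][12-32 FREE]
Op 5: b = malloc(5) -> b = 12; heap: [0-11 ALLOC][12-16 ALLOC][17-32 FREE]
Op 6: b = realloc(b, 11) -> b = 12; heap: [0-11 ALLOC][12-22 ALLOC][23-32 FREE]
free(b): b = 12 -> block [12-22 ALLOC]; mark free, coalesce with adjacent free neighbors -> [0-11 ALLOC][12-32 FREE]

Answer: [0-11 ALLOC][12-32 FREE]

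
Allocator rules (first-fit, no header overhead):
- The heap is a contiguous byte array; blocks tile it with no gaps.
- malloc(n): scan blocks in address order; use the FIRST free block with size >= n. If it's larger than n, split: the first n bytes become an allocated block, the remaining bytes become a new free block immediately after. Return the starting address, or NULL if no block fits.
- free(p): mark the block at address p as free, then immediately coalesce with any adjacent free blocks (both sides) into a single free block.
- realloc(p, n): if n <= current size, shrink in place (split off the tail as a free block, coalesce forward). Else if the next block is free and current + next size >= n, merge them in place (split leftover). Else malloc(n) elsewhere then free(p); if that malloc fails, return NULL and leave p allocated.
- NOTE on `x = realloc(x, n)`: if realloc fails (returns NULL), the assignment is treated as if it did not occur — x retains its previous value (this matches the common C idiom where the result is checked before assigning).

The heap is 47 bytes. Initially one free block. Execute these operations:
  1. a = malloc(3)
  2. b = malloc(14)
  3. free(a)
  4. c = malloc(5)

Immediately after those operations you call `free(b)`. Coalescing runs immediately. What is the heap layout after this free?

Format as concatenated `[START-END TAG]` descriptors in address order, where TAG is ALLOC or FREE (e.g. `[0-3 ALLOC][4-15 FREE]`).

Answer: [0-16 FREE][17-21 ALLOC][22-46 FREE]

Derivation:
Op 1: a = malloc(3) -> a = 0; heap: [0-2 ALLOC][3-46 FREE]
Op 2: b = malloc(14) -> b = 3; heap: [0-2 ALLOC][3-16 ALLOC][17-46 FREE]
Op 3: free(a) -> (freed a); heap: [0-2 FREE][3-16 ALLOC][17-46 FREE]
Op 4: c = malloc(5) -> c = 17; heap: [0-2 FREE][3-16 ALLOC][17-21 ALLOC][22-46 FREE]
free(b): b = 3 -> block [3-16 ALLOC]; mark free, coalesce with adjacent free neighbors -> [0-16 FREE][17-21 ALLOC][22-46 FREE]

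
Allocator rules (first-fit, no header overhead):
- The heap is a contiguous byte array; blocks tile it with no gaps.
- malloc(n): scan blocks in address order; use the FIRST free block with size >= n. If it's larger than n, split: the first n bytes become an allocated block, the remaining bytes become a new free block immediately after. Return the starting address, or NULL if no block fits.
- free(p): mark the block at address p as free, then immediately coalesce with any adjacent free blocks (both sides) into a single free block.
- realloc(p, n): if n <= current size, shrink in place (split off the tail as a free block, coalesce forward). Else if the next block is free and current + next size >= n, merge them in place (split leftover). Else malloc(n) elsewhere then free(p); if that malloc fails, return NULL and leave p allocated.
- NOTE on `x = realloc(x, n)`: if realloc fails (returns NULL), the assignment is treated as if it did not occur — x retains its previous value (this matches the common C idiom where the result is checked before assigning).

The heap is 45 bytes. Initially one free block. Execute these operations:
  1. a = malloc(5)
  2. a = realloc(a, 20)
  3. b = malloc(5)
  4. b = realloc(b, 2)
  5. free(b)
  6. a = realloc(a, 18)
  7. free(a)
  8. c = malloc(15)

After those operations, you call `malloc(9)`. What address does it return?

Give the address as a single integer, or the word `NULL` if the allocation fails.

Op 1: a = malloc(5) -> a = 0; heap: [0-4 ALLOC][5-44 FREE]
Op 2: a = realloc(a, 20) -> a = 0; heap: [0-19 ALLOC][20-44 FREE]
Op 3: b = malloc(5) -> b = 20; heap: [0-19 ALLOC][20-24 ALLOC][25-44 FREE]
Op 4: b = realloc(b, 2) -> b = 20; heap: [0-19 ALLOC][20-21 ALLOC][22-44 FREE]
Op 5: free(b) -> (freed b); heap: [0-19 ALLOC][20-44 FREE]
Op 6: a = realloc(a, 18) -> a = 0; heap: [0-17 ALLOC][18-44 FREE]
Op 7: free(a) -> (freed a); heap: [0-44 FREE]
Op 8: c = malloc(15) -> c = 0; heap: [0-14 ALLOC][15-44 FREE]
malloc(9): first-fit scan over [0-14 ALLOC][15-44 FREE] -> 15

Answer: 15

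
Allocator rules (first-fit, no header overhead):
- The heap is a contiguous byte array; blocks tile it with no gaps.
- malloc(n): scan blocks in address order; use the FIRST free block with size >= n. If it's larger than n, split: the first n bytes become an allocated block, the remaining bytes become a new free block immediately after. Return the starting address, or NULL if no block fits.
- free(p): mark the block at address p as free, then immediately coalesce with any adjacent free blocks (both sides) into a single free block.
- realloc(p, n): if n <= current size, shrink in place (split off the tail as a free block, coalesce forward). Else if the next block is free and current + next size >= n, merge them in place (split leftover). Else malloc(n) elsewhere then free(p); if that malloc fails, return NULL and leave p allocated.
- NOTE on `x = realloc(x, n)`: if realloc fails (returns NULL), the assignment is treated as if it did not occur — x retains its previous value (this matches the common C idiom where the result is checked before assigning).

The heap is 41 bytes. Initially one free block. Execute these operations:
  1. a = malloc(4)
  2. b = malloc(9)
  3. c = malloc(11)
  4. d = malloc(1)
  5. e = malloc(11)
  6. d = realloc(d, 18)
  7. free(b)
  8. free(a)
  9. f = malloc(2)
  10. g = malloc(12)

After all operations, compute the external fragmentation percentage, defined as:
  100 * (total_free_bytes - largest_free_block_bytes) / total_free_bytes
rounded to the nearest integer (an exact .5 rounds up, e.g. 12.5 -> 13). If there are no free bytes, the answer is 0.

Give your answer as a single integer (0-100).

Op 1: a = malloc(4) -> a = 0; heap: [0-3 ALLOC][4-40 FREE]
Op 2: b = malloc(9) -> b = 4; heap: [0-3 ALLOC][4-12 ALLOC][13-40 FREE]
Op 3: c = malloc(11) -> c = 13; heap: [0-3 ALLOC][4-12 ALLOC][13-23 ALLOC][24-40 FREE]
Op 4: d = malloc(1) -> d = 24; heap: [0-3 ALLOC][4-12 ALLOC][13-23 ALLOC][24-24 ALLOC][25-40 FREE]
Op 5: e = malloc(11) -> e = 25; heap: [0-3 ALLOC][4-12 ALLOC][13-23 ALLOC][24-24 ALLOC][25-35 ALLOC][36-40 FREE]
Op 6: d = realloc(d, 18) -> NULL (d unchanged); heap: [0-3 ALLOC][4-12 ALLOC][13-23 ALLOC][24-24 ALLOC][25-35 ALLOC][36-40 FREE]
Op 7: free(b) -> (freed b); heap: [0-3 ALLOC][4-12 FREE][13-23 ALLOC][24-24 ALLOC][25-35 ALLOC][36-40 FREE]
Op 8: free(a) -> (freed a); heap: [0-12 FREE][13-23 ALLOC][24-24 ALLOC][25-35 ALLOC][36-40 FREE]
Op 9: f = malloc(2) -> f = 0; heap: [0-1 ALLOC][2-12 FREE][13-23 ALLOC][24-24 ALLOC][25-35 ALLOC][36-40 FREE]
Op 10: g = malloc(12) -> g = NULL; heap: [0-1 ALLOC][2-12 FREE][13-23 ALLOC][24-24 ALLOC][25-35 ALLOC][36-40 FREE]
Free blocks: [11 5] total_free=16 largest=11 -> 100*(16-11)/16 = 500/16 = 31.25 -> rounds to 31

Answer: 31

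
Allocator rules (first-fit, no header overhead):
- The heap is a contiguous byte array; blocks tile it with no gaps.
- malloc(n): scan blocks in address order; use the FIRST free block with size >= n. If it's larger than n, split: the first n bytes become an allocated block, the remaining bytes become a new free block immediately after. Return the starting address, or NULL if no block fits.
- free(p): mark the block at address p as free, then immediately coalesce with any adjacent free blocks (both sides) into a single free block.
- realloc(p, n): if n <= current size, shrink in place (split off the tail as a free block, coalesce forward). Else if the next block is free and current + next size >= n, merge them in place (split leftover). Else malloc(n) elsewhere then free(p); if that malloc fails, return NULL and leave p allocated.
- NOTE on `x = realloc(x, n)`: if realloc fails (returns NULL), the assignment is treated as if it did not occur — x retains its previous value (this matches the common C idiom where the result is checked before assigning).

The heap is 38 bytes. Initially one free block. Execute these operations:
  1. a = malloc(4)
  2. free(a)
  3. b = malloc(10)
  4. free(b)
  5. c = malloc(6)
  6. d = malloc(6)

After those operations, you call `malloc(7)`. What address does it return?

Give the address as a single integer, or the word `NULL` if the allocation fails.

Op 1: a = malloc(4) -> a = 0; heap: [0-3 ALLOC][4-37 FREE]
Op 2: free(a) -> (freed a); heap: [0-37 FREE]
Op 3: b = malloc(10) -> b = 0; heap: [0-9 ALLOC][10-37 FREE]
Op 4: free(b) -> (freed b); heap: [0-37 FREE]
Op 5: c = malloc(6) -> c = 0; heap: [0-5 ALLOC][6-37 FREE]
Op 6: d = malloc(6) -> d = 6; heap: [0-5 ALLOC][6-11 ALLOC][12-37 FREE]
malloc(7): first-fit scan over [0-5 ALLOC][6-11 ALLOC][12-37 FREE] -> 12

Answer: 12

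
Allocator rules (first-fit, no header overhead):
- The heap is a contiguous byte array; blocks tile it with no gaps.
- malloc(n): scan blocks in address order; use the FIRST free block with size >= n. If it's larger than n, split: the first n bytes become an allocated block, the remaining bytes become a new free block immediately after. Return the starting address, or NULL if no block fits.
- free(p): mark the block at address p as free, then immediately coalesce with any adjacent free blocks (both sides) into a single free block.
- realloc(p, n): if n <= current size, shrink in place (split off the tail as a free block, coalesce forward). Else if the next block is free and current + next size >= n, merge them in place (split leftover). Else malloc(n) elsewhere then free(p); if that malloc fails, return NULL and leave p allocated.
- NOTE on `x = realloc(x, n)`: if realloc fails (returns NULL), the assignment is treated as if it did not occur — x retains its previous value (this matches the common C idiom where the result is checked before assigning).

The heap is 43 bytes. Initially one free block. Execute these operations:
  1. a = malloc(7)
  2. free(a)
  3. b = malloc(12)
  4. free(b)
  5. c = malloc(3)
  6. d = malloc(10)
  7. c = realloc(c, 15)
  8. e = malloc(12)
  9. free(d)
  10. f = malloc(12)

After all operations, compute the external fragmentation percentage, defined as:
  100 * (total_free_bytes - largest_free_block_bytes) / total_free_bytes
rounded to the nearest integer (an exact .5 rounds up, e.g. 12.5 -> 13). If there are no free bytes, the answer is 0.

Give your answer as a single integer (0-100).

Answer: 25

Derivation:
Op 1: a = malloc(7) -> a = 0; heap: [0-6 ALLOC][7-42 FREE]
Op 2: free(a) -> (freed a); heap: [0-42 FREE]
Op 3: b = malloc(12) -> b = 0; heap: [0-11 ALLOC][12-42 FREE]
Op 4: free(b) -> (freed b); heap: [0-42 FREE]
Op 5: c = malloc(3) -> c = 0; heap: [0-2 ALLOC][3-42 FREE]
Op 6: d = malloc(10) -> d = 3; heap: [0-2 ALLOC][3-12 ALLOC][13-42 FREE]
Op 7: c = realloc(c, 15) -> c = 13; heap: [0-2 FREE][3-12 ALLOC][13-27 ALLOC][28-42 FREE]
Op 8: e = malloc(12) -> e = 28; heap: [0-2 FREE][3-12 ALLOC][13-27 ALLOC][28-39 ALLOC][40-42 FREE]
Op 9: free(d) -> (freed d); heap: [0-12 FREE][13-27 ALLOC][28-39 ALLOC][40-42 FREE]
Op 10: f = malloc(12) -> f = 0; heap: [0-11 ALLOC][12-12 FREE][13-27 ALLOC][28-39 ALLOC][40-42 FREE]
Free blocks: [1 3] total_free=4 largest=3 -> 100*(4-3)/4 = 100/4 = 25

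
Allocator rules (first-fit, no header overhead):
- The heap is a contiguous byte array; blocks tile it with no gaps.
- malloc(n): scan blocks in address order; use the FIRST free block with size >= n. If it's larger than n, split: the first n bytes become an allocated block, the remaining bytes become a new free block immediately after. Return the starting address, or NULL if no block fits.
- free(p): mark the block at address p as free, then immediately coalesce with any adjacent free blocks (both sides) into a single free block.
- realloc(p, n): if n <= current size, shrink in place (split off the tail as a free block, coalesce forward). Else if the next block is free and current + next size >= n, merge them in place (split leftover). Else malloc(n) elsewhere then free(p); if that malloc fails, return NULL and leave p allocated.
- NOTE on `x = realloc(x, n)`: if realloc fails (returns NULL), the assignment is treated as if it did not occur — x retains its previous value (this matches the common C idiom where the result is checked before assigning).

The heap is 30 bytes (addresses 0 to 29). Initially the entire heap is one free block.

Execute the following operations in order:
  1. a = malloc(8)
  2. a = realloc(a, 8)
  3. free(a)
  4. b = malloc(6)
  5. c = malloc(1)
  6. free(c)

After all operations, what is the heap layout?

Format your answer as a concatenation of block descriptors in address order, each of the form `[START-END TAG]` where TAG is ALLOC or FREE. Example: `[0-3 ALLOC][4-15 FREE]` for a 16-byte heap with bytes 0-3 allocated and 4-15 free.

Answer: [0-5 ALLOC][6-29 FREE]

Derivation:
Op 1: a = malloc(8) -> a = 0; heap: [0-7 ALLOC][8-29 FREE]
Op 2: a = realloc(a, 8) -> a = 0; heap: [0-7 ALLOC][8-29 FREE]
Op 3: free(a) -> (freed a); heap: [0-29 FREE]
Op 4: b = malloc(6) -> b = 0; heap: [0-5 ALLOC][6-29 FREE]
Op 5: c = malloc(1) -> c = 6; heap: [0-5 ALLOC][6-6 ALLOC][7-29 FREE]
Op 6: free(c) -> (freed c); heap: [0-5 ALLOC][6-29 FREE]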